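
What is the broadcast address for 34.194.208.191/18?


Network: 34.194.192.0/18
Host bits = 14
Set all host bits to 1:
Broadcast: 34.194.255.255


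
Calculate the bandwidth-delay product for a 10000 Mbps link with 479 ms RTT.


BDP = bandwidth * RTT
= 10000 Mbps * 479 ms
= 10000 * 1e6 * 479 / 1000 bits
= 4790000000 bits
= 598750000 bytes
= 584716.7969 KB
BDP = 4790000000 bits (598750000 bytes)


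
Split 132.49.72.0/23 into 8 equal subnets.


New prefix = 23 + 3 = 26
Each subnet has 64 addresses
  132.49.72.0/26
  132.49.72.64/26
  132.49.72.128/26
  132.49.72.192/26
  132.49.73.0/26
  132.49.73.64/26
  132.49.73.128/26
  132.49.73.192/26
Subnets: 132.49.72.0/26, 132.49.72.64/26, 132.49.72.128/26, 132.49.72.192/26, 132.49.73.0/26, 132.49.73.64/26, 132.49.73.128/26, 132.49.73.192/26


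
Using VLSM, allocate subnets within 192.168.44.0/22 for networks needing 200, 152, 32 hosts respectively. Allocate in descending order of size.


200 hosts -> /24 (254 usable): 192.168.44.0/24
152 hosts -> /24 (254 usable): 192.168.45.0/24
32 hosts -> /26 (62 usable): 192.168.46.0/26
Allocation: 192.168.44.0/24 (200 hosts, 254 usable); 192.168.45.0/24 (152 hosts, 254 usable); 192.168.46.0/26 (32 hosts, 62 usable)


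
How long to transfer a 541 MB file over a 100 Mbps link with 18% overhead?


Effective throughput = 100 * (1 - 18/100) = 82 Mbps
File size in Mb = 541 * 8 = 4328 Mb
Time = 4328 / 82
Time = 52.7805 seconds


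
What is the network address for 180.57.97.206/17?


IP:   10110100.00111001.01100001.11001110
Mask: 11111111.11111111.10000000.00000000
AND operation:
Net:  10110100.00111001.00000000.00000000
Network: 180.57.0.0/17


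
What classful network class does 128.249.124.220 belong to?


First octet: 128
Binary: 10000000
10xxxxxx -> Class B (128-191)
Class B, default mask 255.255.0.0 (/16)


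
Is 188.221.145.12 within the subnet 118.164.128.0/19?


Subnet network: 118.164.128.0
Test IP AND mask: 188.221.128.0
No, 188.221.145.12 is not in 118.164.128.0/19


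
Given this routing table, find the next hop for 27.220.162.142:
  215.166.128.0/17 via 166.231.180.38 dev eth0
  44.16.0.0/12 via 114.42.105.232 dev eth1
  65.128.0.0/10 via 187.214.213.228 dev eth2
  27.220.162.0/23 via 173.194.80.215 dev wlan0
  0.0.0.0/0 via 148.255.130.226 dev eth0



Longest prefix match for 27.220.162.142:
  /17 215.166.128.0: no
  /12 44.16.0.0: no
  /10 65.128.0.0: no
  /23 27.220.162.0: MATCH
  /0 0.0.0.0: MATCH
Selected: next-hop 173.194.80.215 via wlan0 (matched /23)


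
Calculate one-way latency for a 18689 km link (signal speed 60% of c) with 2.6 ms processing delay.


Speed = 0.6 * 3e5 km/s = 180000 km/s
Propagation delay = 18689 / 180000 = 0.1038 s = 103.8278 ms
Processing delay = 2.6 ms
Total one-way latency = 106.4278 ms


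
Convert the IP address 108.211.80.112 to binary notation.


108 = 01101100
211 = 11010011
80 = 01010000
112 = 01110000
Binary: 01101100.11010011.01010000.01110000


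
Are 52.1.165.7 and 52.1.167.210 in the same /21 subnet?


Mask: 255.255.248.0
52.1.165.7 AND mask = 52.1.160.0
52.1.167.210 AND mask = 52.1.160.0
Yes, same subnet (52.1.160.0)


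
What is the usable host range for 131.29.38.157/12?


Network: 131.16.0.0
Broadcast: 131.31.255.255
First usable = network + 1
Last usable = broadcast - 1
Range: 131.16.0.1 to 131.31.255.254


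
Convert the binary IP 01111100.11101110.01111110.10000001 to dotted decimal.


01111100 = 124
11101110 = 238
01111110 = 126
10000001 = 129
IP: 124.238.126.129


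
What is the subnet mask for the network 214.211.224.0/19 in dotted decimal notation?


/19 means 19 network bits, 13 host bits
Binary: 11111111111111111110000000000000
Mask: 255.255.224.0


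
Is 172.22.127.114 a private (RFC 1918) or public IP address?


RFC 1918 private ranges:
  10.0.0.0/8 (10.0.0.0 - 10.255.255.255)
  172.16.0.0/12 (172.16.0.0 - 172.31.255.255)
  192.168.0.0/16 (192.168.0.0 - 192.168.255.255)
Private (in 172.16.0.0/12)


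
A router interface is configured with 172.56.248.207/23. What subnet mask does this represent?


/23 means 23 network bits, 9 host bits
Binary: 11111111111111111111111000000000
Mask: 255.255.254.0


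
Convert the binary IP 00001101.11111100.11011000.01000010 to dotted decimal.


00001101 = 13
11111100 = 252
11011000 = 216
01000010 = 66
IP: 13.252.216.66


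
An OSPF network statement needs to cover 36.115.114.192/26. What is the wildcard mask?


Subnet mask: 255.255.255.192
Wildcard = 255.255.255.255 - subnet mask
255 - 255 = 0
255 - 255 = 0
255 - 255 = 0
255 - 192 = 63
Wildcard: 0.0.0.63


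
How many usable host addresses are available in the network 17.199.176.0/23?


Host bits = 32 - 23 = 9
Total addresses = 2^9 = 512
Usable = total - 2 (network and broadcast)
Usable hosts: 510


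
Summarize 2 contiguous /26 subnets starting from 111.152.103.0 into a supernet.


Original prefix: /26
Number of subnets: 2 = 2^1
New prefix = 26 - 1 = 25
Supernet: 111.152.103.0/25


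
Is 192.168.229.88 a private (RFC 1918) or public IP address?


RFC 1918 private ranges:
  10.0.0.0/8 (10.0.0.0 - 10.255.255.255)
  172.16.0.0/12 (172.16.0.0 - 172.31.255.255)
  192.168.0.0/16 (192.168.0.0 - 192.168.255.255)
Private (in 192.168.0.0/16)


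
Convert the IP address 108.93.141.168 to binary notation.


108 = 01101100
93 = 01011101
141 = 10001101
168 = 10101000
Binary: 01101100.01011101.10001101.10101000


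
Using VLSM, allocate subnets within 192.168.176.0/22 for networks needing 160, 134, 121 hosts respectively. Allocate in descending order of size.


160 hosts -> /24 (254 usable): 192.168.176.0/24
134 hosts -> /24 (254 usable): 192.168.177.0/24
121 hosts -> /25 (126 usable): 192.168.178.0/25
Allocation: 192.168.176.0/24 (160 hosts, 254 usable); 192.168.177.0/24 (134 hosts, 254 usable); 192.168.178.0/25 (121 hosts, 126 usable)


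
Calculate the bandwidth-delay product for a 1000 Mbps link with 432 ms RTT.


BDP = bandwidth * RTT
= 1000 Mbps * 432 ms
= 1000 * 1e6 * 432 / 1000 bits
= 432000000 bits
= 54000000 bytes
= 52734.375 KB
BDP = 432000000 bits (54000000 bytes)


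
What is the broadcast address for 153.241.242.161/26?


Network: 153.241.242.128/26
Host bits = 6
Set all host bits to 1:
Broadcast: 153.241.242.191


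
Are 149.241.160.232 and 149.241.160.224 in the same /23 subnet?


Mask: 255.255.254.0
149.241.160.232 AND mask = 149.241.160.0
149.241.160.224 AND mask = 149.241.160.0
Yes, same subnet (149.241.160.0)


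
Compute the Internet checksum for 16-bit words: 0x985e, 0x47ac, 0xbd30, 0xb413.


Sum all words (with carry folding):
+ 0x985e = 0x985e
+ 0x47ac = 0xe00a
+ 0xbd30 = 0x9d3b
+ 0xb413 = 0x514f
One's complement: ~0x514f
Checksum = 0xaeb0


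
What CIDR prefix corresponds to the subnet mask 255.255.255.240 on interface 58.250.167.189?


Binary: 11111111.11111111.11111111.11110000
Count leading 1s
Prefix: /28


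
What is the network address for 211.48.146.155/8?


IP:   11010011.00110000.10010010.10011011
Mask: 11111111.00000000.00000000.00000000
AND operation:
Net:  11010011.00000000.00000000.00000000
Network: 211.0.0.0/8


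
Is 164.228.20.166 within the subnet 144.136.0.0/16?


Subnet network: 144.136.0.0
Test IP AND mask: 164.228.0.0
No, 164.228.20.166 is not in 144.136.0.0/16


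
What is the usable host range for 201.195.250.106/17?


Network: 201.195.128.0
Broadcast: 201.195.255.255
First usable = network + 1
Last usable = broadcast - 1
Range: 201.195.128.1 to 201.195.255.254


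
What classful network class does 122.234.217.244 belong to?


First octet: 122
Binary: 01111010
0xxxxxxx -> Class A (1-126)
Class A, default mask 255.0.0.0 (/8)


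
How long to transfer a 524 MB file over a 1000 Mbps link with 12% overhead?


Effective throughput = 1000 * (1 - 12/100) = 880 Mbps
File size in Mb = 524 * 8 = 4192 Mb
Time = 4192 / 880
Time = 4.7636 seconds


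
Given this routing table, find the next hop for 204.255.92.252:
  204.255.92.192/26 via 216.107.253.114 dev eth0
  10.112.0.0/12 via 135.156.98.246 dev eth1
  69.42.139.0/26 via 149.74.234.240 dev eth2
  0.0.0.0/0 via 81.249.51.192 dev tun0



Longest prefix match for 204.255.92.252:
  /26 204.255.92.192: MATCH
  /12 10.112.0.0: no
  /26 69.42.139.0: no
  /0 0.0.0.0: MATCH
Selected: next-hop 216.107.253.114 via eth0 (matched /26)


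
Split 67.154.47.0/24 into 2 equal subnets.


New prefix = 24 + 1 = 25
Each subnet has 128 addresses
  67.154.47.0/25
  67.154.47.128/25
Subnets: 67.154.47.0/25, 67.154.47.128/25


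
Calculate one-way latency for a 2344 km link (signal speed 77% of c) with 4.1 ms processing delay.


Speed = 0.77 * 3e5 km/s = 231000 km/s
Propagation delay = 2344 / 231000 = 0.0101 s = 10.1472 ms
Processing delay = 4.1 ms
Total one-way latency = 14.2472 ms


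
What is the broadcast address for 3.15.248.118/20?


Network: 3.15.240.0/20
Host bits = 12
Set all host bits to 1:
Broadcast: 3.15.255.255


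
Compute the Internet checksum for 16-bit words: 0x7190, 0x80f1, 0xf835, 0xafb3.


Sum all words (with carry folding):
+ 0x7190 = 0x7190
+ 0x80f1 = 0xf281
+ 0xf835 = 0xeab7
+ 0xafb3 = 0x9a6b
One's complement: ~0x9a6b
Checksum = 0x6594


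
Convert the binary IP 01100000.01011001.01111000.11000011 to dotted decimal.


01100000 = 96
01011001 = 89
01111000 = 120
11000011 = 195
IP: 96.89.120.195


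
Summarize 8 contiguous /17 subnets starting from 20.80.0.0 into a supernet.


Original prefix: /17
Number of subnets: 8 = 2^3
New prefix = 17 - 3 = 14
Supernet: 20.80.0.0/14


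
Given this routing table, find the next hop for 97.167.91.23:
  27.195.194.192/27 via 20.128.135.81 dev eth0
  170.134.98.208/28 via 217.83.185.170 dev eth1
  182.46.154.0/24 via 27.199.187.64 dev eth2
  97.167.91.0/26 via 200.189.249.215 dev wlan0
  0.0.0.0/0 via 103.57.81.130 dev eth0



Longest prefix match for 97.167.91.23:
  /27 27.195.194.192: no
  /28 170.134.98.208: no
  /24 182.46.154.0: no
  /26 97.167.91.0: MATCH
  /0 0.0.0.0: MATCH
Selected: next-hop 200.189.249.215 via wlan0 (matched /26)


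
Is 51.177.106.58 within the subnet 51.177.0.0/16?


Subnet network: 51.177.0.0
Test IP AND mask: 51.177.0.0
Yes, 51.177.106.58 is in 51.177.0.0/16


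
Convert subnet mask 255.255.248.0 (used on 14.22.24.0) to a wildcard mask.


Subnet mask: 255.255.248.0
Wildcard = 255.255.255.255 - subnet mask
255 - 255 = 0
255 - 255 = 0
255 - 248 = 7
255 - 0 = 255
Wildcard: 0.0.7.255


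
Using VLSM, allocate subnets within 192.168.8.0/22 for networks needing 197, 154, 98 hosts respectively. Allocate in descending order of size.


197 hosts -> /24 (254 usable): 192.168.8.0/24
154 hosts -> /24 (254 usable): 192.168.9.0/24
98 hosts -> /25 (126 usable): 192.168.10.0/25
Allocation: 192.168.8.0/24 (197 hosts, 254 usable); 192.168.9.0/24 (154 hosts, 254 usable); 192.168.10.0/25 (98 hosts, 126 usable)


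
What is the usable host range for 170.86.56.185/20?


Network: 170.86.48.0
Broadcast: 170.86.63.255
First usable = network + 1
Last usable = broadcast - 1
Range: 170.86.48.1 to 170.86.63.254


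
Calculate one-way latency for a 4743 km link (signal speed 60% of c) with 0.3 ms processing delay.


Speed = 0.6 * 3e5 km/s = 180000 km/s
Propagation delay = 4743 / 180000 = 0.0263 s = 26.35 ms
Processing delay = 0.3 ms
Total one-way latency = 26.65 ms


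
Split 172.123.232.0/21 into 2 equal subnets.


New prefix = 21 + 1 = 22
Each subnet has 1024 addresses
  172.123.232.0/22
  172.123.236.0/22
Subnets: 172.123.232.0/22, 172.123.236.0/22


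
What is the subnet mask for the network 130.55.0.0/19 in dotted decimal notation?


/19 means 19 network bits, 13 host bits
Binary: 11111111111111111110000000000000
Mask: 255.255.224.0


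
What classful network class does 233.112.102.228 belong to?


First octet: 233
Binary: 11101001
1110xxxx -> Class D (224-239)
Class D (multicast), default mask N/A


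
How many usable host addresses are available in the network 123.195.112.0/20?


Host bits = 32 - 20 = 12
Total addresses = 2^12 = 4096
Usable = total - 2 (network and broadcast)
Usable hosts: 4094


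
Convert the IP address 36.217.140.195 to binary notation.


36 = 00100100
217 = 11011001
140 = 10001100
195 = 11000011
Binary: 00100100.11011001.10001100.11000011


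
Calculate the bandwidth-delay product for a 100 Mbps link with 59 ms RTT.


BDP = bandwidth * RTT
= 100 Mbps * 59 ms
= 100 * 1e6 * 59 / 1000 bits
= 5900000 bits
= 737500 bytes
= 720.2148 KB
BDP = 5900000 bits (737500 bytes)


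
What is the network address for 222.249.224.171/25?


IP:   11011110.11111001.11100000.10101011
Mask: 11111111.11111111.11111111.10000000
AND operation:
Net:  11011110.11111001.11100000.10000000
Network: 222.249.224.128/25


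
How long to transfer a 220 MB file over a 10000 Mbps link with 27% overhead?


Effective throughput = 10000 * (1 - 27/100) = 7300 Mbps
File size in Mb = 220 * 8 = 1760 Mb
Time = 1760 / 7300
Time = 0.2411 seconds


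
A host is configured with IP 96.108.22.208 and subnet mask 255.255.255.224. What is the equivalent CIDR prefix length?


Binary: 11111111.11111111.11111111.11100000
Count leading 1s
Prefix: /27


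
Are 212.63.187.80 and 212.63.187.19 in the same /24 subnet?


Mask: 255.255.255.0
212.63.187.80 AND mask = 212.63.187.0
212.63.187.19 AND mask = 212.63.187.0
Yes, same subnet (212.63.187.0)


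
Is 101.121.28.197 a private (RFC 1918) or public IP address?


RFC 1918 private ranges:
  10.0.0.0/8 (10.0.0.0 - 10.255.255.255)
  172.16.0.0/12 (172.16.0.0 - 172.31.255.255)
  192.168.0.0/16 (192.168.0.0 - 192.168.255.255)
Public (not in any RFC 1918 range)


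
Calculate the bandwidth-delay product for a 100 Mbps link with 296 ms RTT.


BDP = bandwidth * RTT
= 100 Mbps * 296 ms
= 100 * 1e6 * 296 / 1000 bits
= 29600000 bits
= 3700000 bytes
= 3613.2812 KB
BDP = 29600000 bits (3700000 bytes)


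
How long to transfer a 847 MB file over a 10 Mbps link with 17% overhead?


Effective throughput = 10 * (1 - 17/100) = 8.3 Mbps
File size in Mb = 847 * 8 = 6776 Mb
Time = 6776 / 8.3
Time = 816.3855 seconds


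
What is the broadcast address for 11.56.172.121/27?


Network: 11.56.172.96/27
Host bits = 5
Set all host bits to 1:
Broadcast: 11.56.172.127


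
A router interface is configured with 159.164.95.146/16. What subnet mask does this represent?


/16 means 16 network bits, 16 host bits
Binary: 11111111111111110000000000000000
Mask: 255.255.0.0


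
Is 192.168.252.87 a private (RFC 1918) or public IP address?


RFC 1918 private ranges:
  10.0.0.0/8 (10.0.0.0 - 10.255.255.255)
  172.16.0.0/12 (172.16.0.0 - 172.31.255.255)
  192.168.0.0/16 (192.168.0.0 - 192.168.255.255)
Private (in 192.168.0.0/16)


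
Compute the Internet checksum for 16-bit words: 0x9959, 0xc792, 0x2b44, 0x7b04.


Sum all words (with carry folding):
+ 0x9959 = 0x9959
+ 0xc792 = 0x60ec
+ 0x2b44 = 0x8c30
+ 0x7b04 = 0x0735
One's complement: ~0x0735
Checksum = 0xf8ca


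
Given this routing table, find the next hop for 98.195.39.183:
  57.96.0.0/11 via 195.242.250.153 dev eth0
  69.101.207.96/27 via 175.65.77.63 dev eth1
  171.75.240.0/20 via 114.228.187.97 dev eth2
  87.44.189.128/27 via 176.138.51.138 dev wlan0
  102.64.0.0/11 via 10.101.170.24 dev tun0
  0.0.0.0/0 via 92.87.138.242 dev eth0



Longest prefix match for 98.195.39.183:
  /11 57.96.0.0: no
  /27 69.101.207.96: no
  /20 171.75.240.0: no
  /27 87.44.189.128: no
  /11 102.64.0.0: no
  /0 0.0.0.0: MATCH
Selected: next-hop 92.87.138.242 via eth0 (matched /0)


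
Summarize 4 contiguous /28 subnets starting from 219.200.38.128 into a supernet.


Original prefix: /28
Number of subnets: 4 = 2^2
New prefix = 28 - 2 = 26
Supernet: 219.200.38.128/26


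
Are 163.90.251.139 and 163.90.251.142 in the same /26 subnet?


Mask: 255.255.255.192
163.90.251.139 AND mask = 163.90.251.128
163.90.251.142 AND mask = 163.90.251.128
Yes, same subnet (163.90.251.128)


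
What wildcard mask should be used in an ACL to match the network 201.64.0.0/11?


Subnet mask: 255.224.0.0
Wildcard = 255.255.255.255 - subnet mask
255 - 255 = 0
255 - 224 = 31
255 - 0 = 255
255 - 0 = 255
Wildcard: 0.31.255.255


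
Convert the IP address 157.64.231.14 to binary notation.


157 = 10011101
64 = 01000000
231 = 11100111
14 = 00001110
Binary: 10011101.01000000.11100111.00001110


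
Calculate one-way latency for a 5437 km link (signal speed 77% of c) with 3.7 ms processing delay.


Speed = 0.77 * 3e5 km/s = 231000 km/s
Propagation delay = 5437 / 231000 = 0.0235 s = 23.5368 ms
Processing delay = 3.7 ms
Total one-way latency = 27.2368 ms


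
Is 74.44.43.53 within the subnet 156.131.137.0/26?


Subnet network: 156.131.137.0
Test IP AND mask: 74.44.43.0
No, 74.44.43.53 is not in 156.131.137.0/26


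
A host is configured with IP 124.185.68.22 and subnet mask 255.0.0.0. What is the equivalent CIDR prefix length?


Binary: 11111111.00000000.00000000.00000000
Count leading 1s
Prefix: /8


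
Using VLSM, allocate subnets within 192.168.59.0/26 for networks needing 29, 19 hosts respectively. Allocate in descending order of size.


29 hosts -> /27 (30 usable): 192.168.59.0/27
19 hosts -> /27 (30 usable): 192.168.59.32/27
Allocation: 192.168.59.0/27 (29 hosts, 30 usable); 192.168.59.32/27 (19 hosts, 30 usable)


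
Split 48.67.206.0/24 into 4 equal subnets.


New prefix = 24 + 2 = 26
Each subnet has 64 addresses
  48.67.206.0/26
  48.67.206.64/26
  48.67.206.128/26
  48.67.206.192/26
Subnets: 48.67.206.0/26, 48.67.206.64/26, 48.67.206.128/26, 48.67.206.192/26


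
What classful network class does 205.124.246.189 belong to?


First octet: 205
Binary: 11001101
110xxxxx -> Class C (192-223)
Class C, default mask 255.255.255.0 (/24)


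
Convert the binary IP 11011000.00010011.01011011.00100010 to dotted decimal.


11011000 = 216
00010011 = 19
01011011 = 91
00100010 = 34
IP: 216.19.91.34


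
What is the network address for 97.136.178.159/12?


IP:   01100001.10001000.10110010.10011111
Mask: 11111111.11110000.00000000.00000000
AND operation:
Net:  01100001.10000000.00000000.00000000
Network: 97.128.0.0/12


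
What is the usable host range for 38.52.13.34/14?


Network: 38.52.0.0
Broadcast: 38.55.255.255
First usable = network + 1
Last usable = broadcast - 1
Range: 38.52.0.1 to 38.55.255.254


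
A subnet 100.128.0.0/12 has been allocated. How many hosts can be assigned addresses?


Host bits = 32 - 12 = 20
Total addresses = 2^20 = 1048576
Usable = total - 2 (network and broadcast)
Usable hosts: 1048574


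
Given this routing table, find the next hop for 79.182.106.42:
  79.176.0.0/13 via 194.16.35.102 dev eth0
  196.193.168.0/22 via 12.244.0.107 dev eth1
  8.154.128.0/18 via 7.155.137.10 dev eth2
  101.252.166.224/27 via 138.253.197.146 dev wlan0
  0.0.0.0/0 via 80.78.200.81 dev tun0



Longest prefix match for 79.182.106.42:
  /13 79.176.0.0: MATCH
  /22 196.193.168.0: no
  /18 8.154.128.0: no
  /27 101.252.166.224: no
  /0 0.0.0.0: MATCH
Selected: next-hop 194.16.35.102 via eth0 (matched /13)


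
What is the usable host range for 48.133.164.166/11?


Network: 48.128.0.0
Broadcast: 48.159.255.255
First usable = network + 1
Last usable = broadcast - 1
Range: 48.128.0.1 to 48.159.255.254


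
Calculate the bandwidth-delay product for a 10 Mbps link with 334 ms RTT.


BDP = bandwidth * RTT
= 10 Mbps * 334 ms
= 10 * 1e6 * 334 / 1000 bits
= 3340000 bits
= 417500 bytes
= 407.7148 KB
BDP = 3340000 bits (417500 bytes)


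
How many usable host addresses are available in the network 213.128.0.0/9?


Host bits = 32 - 9 = 23
Total addresses = 2^23 = 8388608
Usable = total - 2 (network and broadcast)
Usable hosts: 8388606


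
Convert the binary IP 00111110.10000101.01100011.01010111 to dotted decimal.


00111110 = 62
10000101 = 133
01100011 = 99
01010111 = 87
IP: 62.133.99.87


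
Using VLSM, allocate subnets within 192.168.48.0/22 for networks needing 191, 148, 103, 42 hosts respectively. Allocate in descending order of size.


191 hosts -> /24 (254 usable): 192.168.48.0/24
148 hosts -> /24 (254 usable): 192.168.49.0/24
103 hosts -> /25 (126 usable): 192.168.50.0/25
42 hosts -> /26 (62 usable): 192.168.50.128/26
Allocation: 192.168.48.0/24 (191 hosts, 254 usable); 192.168.49.0/24 (148 hosts, 254 usable); 192.168.50.0/25 (103 hosts, 126 usable); 192.168.50.128/26 (42 hosts, 62 usable)


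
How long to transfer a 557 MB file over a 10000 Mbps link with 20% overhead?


Effective throughput = 10000 * (1 - 20/100) = 8000 Mbps
File size in Mb = 557 * 8 = 4456 Mb
Time = 4456 / 8000
Time = 0.557 seconds


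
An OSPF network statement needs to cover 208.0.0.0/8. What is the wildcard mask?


Subnet mask: 255.0.0.0
Wildcard = 255.255.255.255 - subnet mask
255 - 255 = 0
255 - 0 = 255
255 - 0 = 255
255 - 0 = 255
Wildcard: 0.255.255.255


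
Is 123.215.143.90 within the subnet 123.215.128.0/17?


Subnet network: 123.215.128.0
Test IP AND mask: 123.215.128.0
Yes, 123.215.143.90 is in 123.215.128.0/17


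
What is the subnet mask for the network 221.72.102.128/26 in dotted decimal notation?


/26 means 26 network bits, 6 host bits
Binary: 11111111111111111111111111000000
Mask: 255.255.255.192


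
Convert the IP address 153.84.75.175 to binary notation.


153 = 10011001
84 = 01010100
75 = 01001011
175 = 10101111
Binary: 10011001.01010100.01001011.10101111


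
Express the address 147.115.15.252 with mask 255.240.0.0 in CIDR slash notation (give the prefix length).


Binary: 11111111.11110000.00000000.00000000
Count leading 1s
Prefix: /12


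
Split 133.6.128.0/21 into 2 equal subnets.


New prefix = 21 + 1 = 22
Each subnet has 1024 addresses
  133.6.128.0/22
  133.6.132.0/22
Subnets: 133.6.128.0/22, 133.6.132.0/22


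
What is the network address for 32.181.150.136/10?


IP:   00100000.10110101.10010110.10001000
Mask: 11111111.11000000.00000000.00000000
AND operation:
Net:  00100000.10000000.00000000.00000000
Network: 32.128.0.0/10


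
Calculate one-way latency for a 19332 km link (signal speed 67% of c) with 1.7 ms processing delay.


Speed = 0.67 * 3e5 km/s = 201000 km/s
Propagation delay = 19332 / 201000 = 0.0962 s = 96.1791 ms
Processing delay = 1.7 ms
Total one-way latency = 97.8791 ms


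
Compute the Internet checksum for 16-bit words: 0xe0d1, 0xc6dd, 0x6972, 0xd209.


Sum all words (with carry folding):
+ 0xe0d1 = 0xe0d1
+ 0xc6dd = 0xa7af
+ 0x6972 = 0x1122
+ 0xd209 = 0xe32b
One's complement: ~0xe32b
Checksum = 0x1cd4


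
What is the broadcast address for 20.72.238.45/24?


Network: 20.72.238.0/24
Host bits = 8
Set all host bits to 1:
Broadcast: 20.72.238.255


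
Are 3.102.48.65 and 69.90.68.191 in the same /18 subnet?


Mask: 255.255.192.0
3.102.48.65 AND mask = 3.102.0.0
69.90.68.191 AND mask = 69.90.64.0
No, different subnets (3.102.0.0 vs 69.90.64.0)


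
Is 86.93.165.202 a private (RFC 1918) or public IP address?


RFC 1918 private ranges:
  10.0.0.0/8 (10.0.0.0 - 10.255.255.255)
  172.16.0.0/12 (172.16.0.0 - 172.31.255.255)
  192.168.0.0/16 (192.168.0.0 - 192.168.255.255)
Public (not in any RFC 1918 range)


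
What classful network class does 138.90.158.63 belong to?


First octet: 138
Binary: 10001010
10xxxxxx -> Class B (128-191)
Class B, default mask 255.255.0.0 (/16)


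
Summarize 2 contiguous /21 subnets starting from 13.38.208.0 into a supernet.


Original prefix: /21
Number of subnets: 2 = 2^1
New prefix = 21 - 1 = 20
Supernet: 13.38.208.0/20


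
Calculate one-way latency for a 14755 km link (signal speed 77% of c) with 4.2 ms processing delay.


Speed = 0.77 * 3e5 km/s = 231000 km/s
Propagation delay = 14755 / 231000 = 0.0639 s = 63.8745 ms
Processing delay = 4.2 ms
Total one-way latency = 68.0745 ms


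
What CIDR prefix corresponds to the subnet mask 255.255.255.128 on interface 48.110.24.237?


Binary: 11111111.11111111.11111111.10000000
Count leading 1s
Prefix: /25


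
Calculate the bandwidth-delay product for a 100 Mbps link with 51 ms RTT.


BDP = bandwidth * RTT
= 100 Mbps * 51 ms
= 100 * 1e6 * 51 / 1000 bits
= 5100000 bits
= 637500 bytes
= 622.5586 KB
BDP = 5100000 bits (637500 bytes)


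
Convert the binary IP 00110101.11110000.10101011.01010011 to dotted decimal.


00110101 = 53
11110000 = 240
10101011 = 171
01010011 = 83
IP: 53.240.171.83


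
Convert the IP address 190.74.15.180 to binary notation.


190 = 10111110
74 = 01001010
15 = 00001111
180 = 10110100
Binary: 10111110.01001010.00001111.10110100


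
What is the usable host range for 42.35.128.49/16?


Network: 42.35.0.0
Broadcast: 42.35.255.255
First usable = network + 1
Last usable = broadcast - 1
Range: 42.35.0.1 to 42.35.255.254


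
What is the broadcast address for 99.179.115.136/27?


Network: 99.179.115.128/27
Host bits = 5
Set all host bits to 1:
Broadcast: 99.179.115.159


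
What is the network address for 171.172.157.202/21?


IP:   10101011.10101100.10011101.11001010
Mask: 11111111.11111111.11111000.00000000
AND operation:
Net:  10101011.10101100.10011000.00000000
Network: 171.172.152.0/21


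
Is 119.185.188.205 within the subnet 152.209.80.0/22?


Subnet network: 152.209.80.0
Test IP AND mask: 119.185.188.0
No, 119.185.188.205 is not in 152.209.80.0/22


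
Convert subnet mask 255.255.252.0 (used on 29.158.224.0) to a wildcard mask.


Subnet mask: 255.255.252.0
Wildcard = 255.255.255.255 - subnet mask
255 - 255 = 0
255 - 255 = 0
255 - 252 = 3
255 - 0 = 255
Wildcard: 0.0.3.255


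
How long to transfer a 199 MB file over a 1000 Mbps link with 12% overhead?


Effective throughput = 1000 * (1 - 12/100) = 880 Mbps
File size in Mb = 199 * 8 = 1592 Mb
Time = 1592 / 880
Time = 1.8091 seconds


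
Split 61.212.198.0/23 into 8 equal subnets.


New prefix = 23 + 3 = 26
Each subnet has 64 addresses
  61.212.198.0/26
  61.212.198.64/26
  61.212.198.128/26
  61.212.198.192/26
  61.212.199.0/26
  61.212.199.64/26
  61.212.199.128/26
  61.212.199.192/26
Subnets: 61.212.198.0/26, 61.212.198.64/26, 61.212.198.128/26, 61.212.198.192/26, 61.212.199.0/26, 61.212.199.64/26, 61.212.199.128/26, 61.212.199.192/26


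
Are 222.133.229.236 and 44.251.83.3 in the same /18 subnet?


Mask: 255.255.192.0
222.133.229.236 AND mask = 222.133.192.0
44.251.83.3 AND mask = 44.251.64.0
No, different subnets (222.133.192.0 vs 44.251.64.0)


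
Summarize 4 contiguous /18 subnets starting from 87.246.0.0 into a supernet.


Original prefix: /18
Number of subnets: 4 = 2^2
New prefix = 18 - 2 = 16
Supernet: 87.246.0.0/16


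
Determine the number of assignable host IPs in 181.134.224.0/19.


Host bits = 32 - 19 = 13
Total addresses = 2^13 = 8192
Usable = total - 2 (network and broadcast)
Usable hosts: 8190


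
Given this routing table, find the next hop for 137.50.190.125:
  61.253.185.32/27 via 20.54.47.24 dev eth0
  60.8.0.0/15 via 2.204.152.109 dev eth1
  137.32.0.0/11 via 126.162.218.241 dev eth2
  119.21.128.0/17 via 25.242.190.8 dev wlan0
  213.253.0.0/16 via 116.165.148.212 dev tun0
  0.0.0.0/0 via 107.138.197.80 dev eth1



Longest prefix match for 137.50.190.125:
  /27 61.253.185.32: no
  /15 60.8.0.0: no
  /11 137.32.0.0: MATCH
  /17 119.21.128.0: no
  /16 213.253.0.0: no
  /0 0.0.0.0: MATCH
Selected: next-hop 126.162.218.241 via eth2 (matched /11)


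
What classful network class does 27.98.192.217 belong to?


First octet: 27
Binary: 00011011
0xxxxxxx -> Class A (1-126)
Class A, default mask 255.0.0.0 (/8)


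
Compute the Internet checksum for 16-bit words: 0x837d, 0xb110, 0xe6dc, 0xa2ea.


Sum all words (with carry folding):
+ 0x837d = 0x837d
+ 0xb110 = 0x348e
+ 0xe6dc = 0x1b6b
+ 0xa2ea = 0xbe55
One's complement: ~0xbe55
Checksum = 0x41aa


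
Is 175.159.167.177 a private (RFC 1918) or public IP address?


RFC 1918 private ranges:
  10.0.0.0/8 (10.0.0.0 - 10.255.255.255)
  172.16.0.0/12 (172.16.0.0 - 172.31.255.255)
  192.168.0.0/16 (192.168.0.0 - 192.168.255.255)
Public (not in any RFC 1918 range)


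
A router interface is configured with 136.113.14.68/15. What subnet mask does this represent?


/15 means 15 network bits, 17 host bits
Binary: 11111111111111100000000000000000
Mask: 255.254.0.0


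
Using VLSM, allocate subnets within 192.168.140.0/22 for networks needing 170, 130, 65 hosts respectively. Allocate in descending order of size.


170 hosts -> /24 (254 usable): 192.168.140.0/24
130 hosts -> /24 (254 usable): 192.168.141.0/24
65 hosts -> /25 (126 usable): 192.168.142.0/25
Allocation: 192.168.140.0/24 (170 hosts, 254 usable); 192.168.141.0/24 (130 hosts, 254 usable); 192.168.142.0/25 (65 hosts, 126 usable)


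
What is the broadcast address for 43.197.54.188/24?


Network: 43.197.54.0/24
Host bits = 8
Set all host bits to 1:
Broadcast: 43.197.54.255


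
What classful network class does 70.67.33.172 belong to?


First octet: 70
Binary: 01000110
0xxxxxxx -> Class A (1-126)
Class A, default mask 255.0.0.0 (/8)


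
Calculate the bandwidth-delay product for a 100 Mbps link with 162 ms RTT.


BDP = bandwidth * RTT
= 100 Mbps * 162 ms
= 100 * 1e6 * 162 / 1000 bits
= 16200000 bits
= 2025000 bytes
= 1977.5391 KB
BDP = 16200000 bits (2025000 bytes)


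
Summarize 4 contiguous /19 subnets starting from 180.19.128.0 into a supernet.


Original prefix: /19
Number of subnets: 4 = 2^2
New prefix = 19 - 2 = 17
Supernet: 180.19.128.0/17


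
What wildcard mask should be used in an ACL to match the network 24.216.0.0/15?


Subnet mask: 255.254.0.0
Wildcard = 255.255.255.255 - subnet mask
255 - 255 = 0
255 - 254 = 1
255 - 0 = 255
255 - 0 = 255
Wildcard: 0.1.255.255


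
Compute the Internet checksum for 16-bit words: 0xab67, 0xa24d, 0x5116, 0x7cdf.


Sum all words (with carry folding):
+ 0xab67 = 0xab67
+ 0xa24d = 0x4db5
+ 0x5116 = 0x9ecb
+ 0x7cdf = 0x1bab
One's complement: ~0x1bab
Checksum = 0xe454


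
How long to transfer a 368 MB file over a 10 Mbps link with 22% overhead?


Effective throughput = 10 * (1 - 22/100) = 7.8 Mbps
File size in Mb = 368 * 8 = 2944 Mb
Time = 2944 / 7.8
Time = 377.4359 seconds


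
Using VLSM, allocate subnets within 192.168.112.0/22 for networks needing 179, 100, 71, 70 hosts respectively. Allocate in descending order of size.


179 hosts -> /24 (254 usable): 192.168.112.0/24
100 hosts -> /25 (126 usable): 192.168.113.0/25
71 hosts -> /25 (126 usable): 192.168.113.128/25
70 hosts -> /25 (126 usable): 192.168.114.0/25
Allocation: 192.168.112.0/24 (179 hosts, 254 usable); 192.168.113.0/25 (100 hosts, 126 usable); 192.168.113.128/25 (71 hosts, 126 usable); 192.168.114.0/25 (70 hosts, 126 usable)


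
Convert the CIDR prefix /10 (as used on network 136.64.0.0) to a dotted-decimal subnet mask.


/10 means 10 network bits, 22 host bits
Binary: 11111111110000000000000000000000
Mask: 255.192.0.0


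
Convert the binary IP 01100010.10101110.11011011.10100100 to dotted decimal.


01100010 = 98
10101110 = 174
11011011 = 219
10100100 = 164
IP: 98.174.219.164


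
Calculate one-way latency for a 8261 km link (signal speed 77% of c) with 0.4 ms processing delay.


Speed = 0.77 * 3e5 km/s = 231000 km/s
Propagation delay = 8261 / 231000 = 0.0358 s = 35.7619 ms
Processing delay = 0.4 ms
Total one-way latency = 36.1619 ms


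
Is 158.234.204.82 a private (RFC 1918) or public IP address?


RFC 1918 private ranges:
  10.0.0.0/8 (10.0.0.0 - 10.255.255.255)
  172.16.0.0/12 (172.16.0.0 - 172.31.255.255)
  192.168.0.0/16 (192.168.0.0 - 192.168.255.255)
Public (not in any RFC 1918 range)


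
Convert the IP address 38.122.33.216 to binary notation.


38 = 00100110
122 = 01111010
33 = 00100001
216 = 11011000
Binary: 00100110.01111010.00100001.11011000


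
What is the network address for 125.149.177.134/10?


IP:   01111101.10010101.10110001.10000110
Mask: 11111111.11000000.00000000.00000000
AND operation:
Net:  01111101.10000000.00000000.00000000
Network: 125.128.0.0/10


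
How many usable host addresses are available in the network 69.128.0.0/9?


Host bits = 32 - 9 = 23
Total addresses = 2^23 = 8388608
Usable = total - 2 (network and broadcast)
Usable hosts: 8388606


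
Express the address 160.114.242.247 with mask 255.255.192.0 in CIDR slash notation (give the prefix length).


Binary: 11111111.11111111.11000000.00000000
Count leading 1s
Prefix: /18


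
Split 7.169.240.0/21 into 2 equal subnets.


New prefix = 21 + 1 = 22
Each subnet has 1024 addresses
  7.169.240.0/22
  7.169.244.0/22
Subnets: 7.169.240.0/22, 7.169.244.0/22


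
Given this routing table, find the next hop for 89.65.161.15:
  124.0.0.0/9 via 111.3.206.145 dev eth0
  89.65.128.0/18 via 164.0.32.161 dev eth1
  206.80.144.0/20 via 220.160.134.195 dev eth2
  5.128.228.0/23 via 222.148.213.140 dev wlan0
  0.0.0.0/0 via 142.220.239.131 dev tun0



Longest prefix match for 89.65.161.15:
  /9 124.0.0.0: no
  /18 89.65.128.0: MATCH
  /20 206.80.144.0: no
  /23 5.128.228.0: no
  /0 0.0.0.0: MATCH
Selected: next-hop 164.0.32.161 via eth1 (matched /18)


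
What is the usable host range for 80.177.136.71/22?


Network: 80.177.136.0
Broadcast: 80.177.139.255
First usable = network + 1
Last usable = broadcast - 1
Range: 80.177.136.1 to 80.177.139.254


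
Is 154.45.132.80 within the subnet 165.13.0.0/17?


Subnet network: 165.13.0.0
Test IP AND mask: 154.45.128.0
No, 154.45.132.80 is not in 165.13.0.0/17


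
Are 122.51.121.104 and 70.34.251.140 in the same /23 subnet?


Mask: 255.255.254.0
122.51.121.104 AND mask = 122.51.120.0
70.34.251.140 AND mask = 70.34.250.0
No, different subnets (122.51.120.0 vs 70.34.250.0)


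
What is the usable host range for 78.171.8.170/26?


Network: 78.171.8.128
Broadcast: 78.171.8.191
First usable = network + 1
Last usable = broadcast - 1
Range: 78.171.8.129 to 78.171.8.190


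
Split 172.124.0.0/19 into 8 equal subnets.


New prefix = 19 + 3 = 22
Each subnet has 1024 addresses
  172.124.0.0/22
  172.124.4.0/22
  172.124.8.0/22
  172.124.12.0/22
  172.124.16.0/22
  172.124.20.0/22
  172.124.24.0/22
  172.124.28.0/22
Subnets: 172.124.0.0/22, 172.124.4.0/22, 172.124.8.0/22, 172.124.12.0/22, 172.124.16.0/22, 172.124.20.0/22, 172.124.24.0/22, 172.124.28.0/22


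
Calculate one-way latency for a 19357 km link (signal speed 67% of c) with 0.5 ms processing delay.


Speed = 0.67 * 3e5 km/s = 201000 km/s
Propagation delay = 19357 / 201000 = 0.0963 s = 96.3035 ms
Processing delay = 0.5 ms
Total one-way latency = 96.8035 ms


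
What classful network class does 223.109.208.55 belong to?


First octet: 223
Binary: 11011111
110xxxxx -> Class C (192-223)
Class C, default mask 255.255.255.0 (/24)


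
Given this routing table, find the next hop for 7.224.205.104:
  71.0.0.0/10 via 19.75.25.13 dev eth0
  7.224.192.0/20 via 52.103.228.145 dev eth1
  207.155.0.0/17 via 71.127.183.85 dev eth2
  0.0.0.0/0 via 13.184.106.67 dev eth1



Longest prefix match for 7.224.205.104:
  /10 71.0.0.0: no
  /20 7.224.192.0: MATCH
  /17 207.155.0.0: no
  /0 0.0.0.0: MATCH
Selected: next-hop 52.103.228.145 via eth1 (matched /20)


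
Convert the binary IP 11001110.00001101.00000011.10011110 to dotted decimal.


11001110 = 206
00001101 = 13
00000011 = 3
10011110 = 158
IP: 206.13.3.158


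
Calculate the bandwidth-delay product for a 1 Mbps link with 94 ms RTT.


BDP = bandwidth * RTT
= 1 Mbps * 94 ms
= 1 * 1e6 * 94 / 1000 bits
= 94000 bits
= 11750 bytes
= 11.4746 KB
BDP = 94000 bits (11750 bytes)


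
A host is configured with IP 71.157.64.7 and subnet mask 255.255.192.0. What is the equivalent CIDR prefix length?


Binary: 11111111.11111111.11000000.00000000
Count leading 1s
Prefix: /18


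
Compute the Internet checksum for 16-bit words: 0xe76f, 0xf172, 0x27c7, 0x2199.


Sum all words (with carry folding):
+ 0xe76f = 0xe76f
+ 0xf172 = 0xd8e2
+ 0x27c7 = 0x00aa
+ 0x2199 = 0x2243
One's complement: ~0x2243
Checksum = 0xddbc


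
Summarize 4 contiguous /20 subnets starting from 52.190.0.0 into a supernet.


Original prefix: /20
Number of subnets: 4 = 2^2
New prefix = 20 - 2 = 18
Supernet: 52.190.0.0/18


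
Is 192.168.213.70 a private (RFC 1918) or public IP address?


RFC 1918 private ranges:
  10.0.0.0/8 (10.0.0.0 - 10.255.255.255)
  172.16.0.0/12 (172.16.0.0 - 172.31.255.255)
  192.168.0.0/16 (192.168.0.0 - 192.168.255.255)
Private (in 192.168.0.0/16)


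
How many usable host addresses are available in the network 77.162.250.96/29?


Host bits = 32 - 29 = 3
Total addresses = 2^3 = 8
Usable = total - 2 (network and broadcast)
Usable hosts: 6


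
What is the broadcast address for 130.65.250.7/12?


Network: 130.64.0.0/12
Host bits = 20
Set all host bits to 1:
Broadcast: 130.79.255.255


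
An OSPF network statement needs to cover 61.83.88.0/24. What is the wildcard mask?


Subnet mask: 255.255.255.0
Wildcard = 255.255.255.255 - subnet mask
255 - 255 = 0
255 - 255 = 0
255 - 255 = 0
255 - 0 = 255
Wildcard: 0.0.0.255


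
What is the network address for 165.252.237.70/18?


IP:   10100101.11111100.11101101.01000110
Mask: 11111111.11111111.11000000.00000000
AND operation:
Net:  10100101.11111100.11000000.00000000
Network: 165.252.192.0/18


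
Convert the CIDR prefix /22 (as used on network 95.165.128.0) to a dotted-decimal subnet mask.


/22 means 22 network bits, 10 host bits
Binary: 11111111111111111111110000000000
Mask: 255.255.252.0


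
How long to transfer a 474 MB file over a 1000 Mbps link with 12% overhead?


Effective throughput = 1000 * (1 - 12/100) = 880 Mbps
File size in Mb = 474 * 8 = 3792 Mb
Time = 3792 / 880
Time = 4.3091 seconds


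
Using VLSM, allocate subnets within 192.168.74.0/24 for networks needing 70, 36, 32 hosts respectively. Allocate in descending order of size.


70 hosts -> /25 (126 usable): 192.168.74.0/25
36 hosts -> /26 (62 usable): 192.168.74.128/26
32 hosts -> /26 (62 usable): 192.168.74.192/26
Allocation: 192.168.74.0/25 (70 hosts, 126 usable); 192.168.74.128/26 (36 hosts, 62 usable); 192.168.74.192/26 (32 hosts, 62 usable)


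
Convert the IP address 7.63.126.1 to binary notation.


7 = 00000111
63 = 00111111
126 = 01111110
1 = 00000001
Binary: 00000111.00111111.01111110.00000001


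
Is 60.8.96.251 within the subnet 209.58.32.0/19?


Subnet network: 209.58.32.0
Test IP AND mask: 60.8.96.0
No, 60.8.96.251 is not in 209.58.32.0/19


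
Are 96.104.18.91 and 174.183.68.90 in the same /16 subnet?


Mask: 255.255.0.0
96.104.18.91 AND mask = 96.104.0.0
174.183.68.90 AND mask = 174.183.0.0
No, different subnets (96.104.0.0 vs 174.183.0.0)


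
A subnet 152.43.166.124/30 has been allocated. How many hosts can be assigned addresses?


Host bits = 32 - 30 = 2
Total addresses = 2^2 = 4
Usable = total - 2 (network and broadcast)
Usable hosts: 2


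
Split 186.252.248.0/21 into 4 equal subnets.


New prefix = 21 + 2 = 23
Each subnet has 512 addresses
  186.252.248.0/23
  186.252.250.0/23
  186.252.252.0/23
  186.252.254.0/23
Subnets: 186.252.248.0/23, 186.252.250.0/23, 186.252.252.0/23, 186.252.254.0/23


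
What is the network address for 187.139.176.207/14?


IP:   10111011.10001011.10110000.11001111
Mask: 11111111.11111100.00000000.00000000
AND operation:
Net:  10111011.10001000.00000000.00000000
Network: 187.136.0.0/14


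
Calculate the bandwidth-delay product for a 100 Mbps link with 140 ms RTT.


BDP = bandwidth * RTT
= 100 Mbps * 140 ms
= 100 * 1e6 * 140 / 1000 bits
= 14000000 bits
= 1750000 bytes
= 1708.9844 KB
BDP = 14000000 bits (1750000 bytes)


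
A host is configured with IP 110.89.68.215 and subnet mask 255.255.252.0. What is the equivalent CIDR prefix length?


Binary: 11111111.11111111.11111100.00000000
Count leading 1s
Prefix: /22
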